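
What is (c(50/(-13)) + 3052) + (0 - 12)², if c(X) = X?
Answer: 41498/13 ≈ 3192.2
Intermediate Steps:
(c(50/(-13)) + 3052) + (0 - 12)² = (50/(-13) + 3052) + (0 - 12)² = (50*(-1/13) + 3052) + (-12)² = (-50/13 + 3052) + 144 = 39626/13 + 144 = 41498/13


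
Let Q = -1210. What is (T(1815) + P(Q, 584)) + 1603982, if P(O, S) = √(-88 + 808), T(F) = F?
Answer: 1605797 + 12*√5 ≈ 1.6058e+6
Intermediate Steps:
P(O, S) = 12*√5 (P(O, S) = √720 = 12*√5)
(T(1815) + P(Q, 584)) + 1603982 = (1815 + 12*√5) + 1603982 = 1605797 + 12*√5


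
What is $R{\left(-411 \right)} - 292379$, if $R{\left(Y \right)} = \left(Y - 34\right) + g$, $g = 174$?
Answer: $-292650$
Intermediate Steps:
$R{\left(Y \right)} = 140 + Y$ ($R{\left(Y \right)} = \left(Y - 34\right) + 174 = \left(-34 + Y\right) + 174 = 140 + Y$)
$R{\left(-411 \right)} - 292379 = \left(140 - 411\right) - 292379 = -271 - 292379 = -292650$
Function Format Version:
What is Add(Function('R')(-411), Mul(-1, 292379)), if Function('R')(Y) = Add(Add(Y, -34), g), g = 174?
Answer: -292650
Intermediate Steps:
Function('R')(Y) = Add(140, Y) (Function('R')(Y) = Add(Add(Y, -34), 174) = Add(Add(-34, Y), 174) = Add(140, Y))
Add(Function('R')(-411), Mul(-1, 292379)) = Add(Add(140, -411), Mul(-1, 292379)) = Add(-271, -292379) = -292650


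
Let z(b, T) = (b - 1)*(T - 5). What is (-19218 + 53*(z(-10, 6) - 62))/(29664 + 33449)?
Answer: -23087/63113 ≈ -0.36580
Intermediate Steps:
z(b, T) = (-1 + b)*(-5 + T)
(-19218 + 53*(z(-10, 6) - 62))/(29664 + 33449) = (-19218 + 53*((5 - 1*6 - 5*(-10) + 6*(-10)) - 62))/(29664 + 33449) = (-19218 + 53*((5 - 6 + 50 - 60) - 62))/63113 = (-19218 + 53*(-11 - 62))*(1/63113) = (-19218 + 53*(-73))*(1/63113) = (-19218 - 3869)*(1/63113) = -23087*1/63113 = -23087/63113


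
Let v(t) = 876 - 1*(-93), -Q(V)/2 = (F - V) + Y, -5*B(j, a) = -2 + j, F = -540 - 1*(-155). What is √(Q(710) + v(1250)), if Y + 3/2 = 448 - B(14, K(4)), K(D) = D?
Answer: √56530/5 ≈ 47.552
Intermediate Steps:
F = -385 (F = -540 + 155 = -385)
B(j, a) = ⅖ - j/5 (B(j, a) = -(-2 + j)/5 = ⅖ - j/5)
Y = 4489/10 (Y = -3/2 + (448 - (⅖ - ⅕*14)) = -3/2 + (448 - (⅖ - 14/5)) = -3/2 + (448 - 1*(-12/5)) = -3/2 + (448 + 12/5) = -3/2 + 2252/5 = 4489/10 ≈ 448.90)
Q(V) = -639/5 + 2*V (Q(V) = -2*((-385 - V) + 4489/10) = -2*(639/10 - V) = -639/5 + 2*V)
v(t) = 969 (v(t) = 876 + 93 = 969)
√(Q(710) + v(1250)) = √((-639/5 + 2*710) + 969) = √((-639/5 + 1420) + 969) = √(6461/5 + 969) = √(11306/5) = √56530/5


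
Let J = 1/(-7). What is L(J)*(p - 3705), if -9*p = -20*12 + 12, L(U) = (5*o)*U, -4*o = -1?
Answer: 7885/12 ≈ 657.08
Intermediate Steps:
o = ¼ (o = -¼*(-1) = ¼ ≈ 0.25000)
J = -⅐ ≈ -0.14286
L(U) = 5*U/4 (L(U) = (5*(¼))*U = 5*U/4)
p = 76/3 (p = -(-20*12 + 12)/9 = -(-240 + 12)/9 = -⅑*(-228) = 76/3 ≈ 25.333)
L(J)*(p - 3705) = ((5/4)*(-⅐))*(76/3 - 3705) = -5/28*(-11039/3) = 7885/12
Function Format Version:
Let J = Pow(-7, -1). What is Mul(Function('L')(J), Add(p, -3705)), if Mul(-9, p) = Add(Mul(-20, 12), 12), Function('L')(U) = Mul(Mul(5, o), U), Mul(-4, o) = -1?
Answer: Rational(7885, 12) ≈ 657.08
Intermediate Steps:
o = Rational(1, 4) (o = Mul(Rational(-1, 4), -1) = Rational(1, 4) ≈ 0.25000)
J = Rational(-1, 7) ≈ -0.14286
Function('L')(U) = Mul(Rational(5, 4), U) (Function('L')(U) = Mul(Mul(5, Rational(1, 4)), U) = Mul(Rational(5, 4), U))
p = Rational(76, 3) (p = Mul(Rational(-1, 9), Add(Mul(-20, 12), 12)) = Mul(Rational(-1, 9), Add(-240, 12)) = Mul(Rational(-1, 9), -228) = Rational(76, 3) ≈ 25.333)
Mul(Function('L')(J), Add(p, -3705)) = Mul(Mul(Rational(5, 4), Rational(-1, 7)), Add(Rational(76, 3), -3705)) = Mul(Rational(-5, 28), Rational(-11039, 3)) = Rational(7885, 12)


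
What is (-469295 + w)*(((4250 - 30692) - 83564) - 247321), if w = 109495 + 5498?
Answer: 126601670754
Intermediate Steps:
w = 114993
(-469295 + w)*(((4250 - 30692) - 83564) - 247321) = (-469295 + 114993)*(((4250 - 30692) - 83564) - 247321) = -354302*((-26442 - 83564) - 247321) = -354302*(-110006 - 247321) = -354302*(-357327) = 126601670754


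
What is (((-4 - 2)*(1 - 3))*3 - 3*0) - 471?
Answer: -435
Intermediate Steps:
(((-4 - 2)*(1 - 3))*3 - 3*0) - 471 = (-6*(-2)*3 + 0) - 471 = (12*3 + 0) - 471 = (36 + 0) - 471 = 36 - 471 = -435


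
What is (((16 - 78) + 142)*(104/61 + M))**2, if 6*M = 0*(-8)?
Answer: 69222400/3721 ≈ 18603.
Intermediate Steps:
M = 0 (M = (0*(-8))/6 = (1/6)*0 = 0)
(((16 - 78) + 142)*(104/61 + M))**2 = (((16 - 78) + 142)*(104/61 + 0))**2 = ((-62 + 142)*(104*(1/61) + 0))**2 = (80*(104/61 + 0))**2 = (80*(104/61))**2 = (8320/61)**2 = 69222400/3721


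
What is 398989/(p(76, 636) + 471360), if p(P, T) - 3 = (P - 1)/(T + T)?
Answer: 169171336/199857937 ≈ 0.84646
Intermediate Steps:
p(P, T) = 3 + (-1 + P)/(2*T) (p(P, T) = 3 + (P - 1)/(T + T) = 3 + (-1 + P)/((2*T)) = 3 + (-1 + P)*(1/(2*T)) = 3 + (-1 + P)/(2*T))
398989/(p(76, 636) + 471360) = 398989/((½)*(-1 + 76 + 6*636)/636 + 471360) = 398989/((½)*(1/636)*(-1 + 76 + 3816) + 471360) = 398989/((½)*(1/636)*3891 + 471360) = 398989/(1297/424 + 471360) = 398989/(199857937/424) = 398989*(424/199857937) = 169171336/199857937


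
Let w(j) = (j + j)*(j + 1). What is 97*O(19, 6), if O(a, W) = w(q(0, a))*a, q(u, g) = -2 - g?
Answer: 1548120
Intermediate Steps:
w(j) = 2*j*(1 + j) (w(j) = (2*j)*(1 + j) = 2*j*(1 + j))
O(a, W) = 2*a*(-1 - a)*(-2 - a) (O(a, W) = (2*(-2 - a)*(1 + (-2 - a)))*a = (2*(-2 - a)*(-1 - a))*a = (2*(-1 - a)*(-2 - a))*a = 2*a*(-1 - a)*(-2 - a))
97*O(19, 6) = 97*(2*19*(1 + 19)*(2 + 19)) = 97*(2*19*20*21) = 97*15960 = 1548120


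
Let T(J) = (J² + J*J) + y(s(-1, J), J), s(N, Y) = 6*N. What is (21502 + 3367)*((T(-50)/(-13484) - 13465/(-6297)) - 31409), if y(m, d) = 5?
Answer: -66319376413458233/84908748 ≈ -7.8107e+8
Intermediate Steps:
T(J) = 5 + 2*J² (T(J) = (J² + J*J) + 5 = (J² + J²) + 5 = 2*J² + 5 = 5 + 2*J²)
(21502 + 3367)*((T(-50)/(-13484) - 13465/(-6297)) - 31409) = (21502 + 3367)*(((5 + 2*(-50)²)/(-13484) - 13465/(-6297)) - 31409) = 24869*(((5 + 2*2500)*(-1/13484) - 13465*(-1/6297)) - 31409) = 24869*(((5 + 5000)*(-1/13484) + 13465/6297) - 31409) = 24869*((5005*(-1/13484) + 13465/6297) - 31409) = 24869*((-5005/13484 + 13465/6297) - 31409) = 24869*(150045575/84908748 - 31409) = 24869*(-2666748820357/84908748) = -66319376413458233/84908748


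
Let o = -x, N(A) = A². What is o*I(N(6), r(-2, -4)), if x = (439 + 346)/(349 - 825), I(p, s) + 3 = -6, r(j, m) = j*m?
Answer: -7065/476 ≈ -14.842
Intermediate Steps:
I(p, s) = -9 (I(p, s) = -3 - 6 = -9)
x = -785/476 (x = 785/(-476) = 785*(-1/476) = -785/476 ≈ -1.6492)
o = 785/476 (o = -1*(-785/476) = 785/476 ≈ 1.6492)
o*I(N(6), r(-2, -4)) = (785/476)*(-9) = -7065/476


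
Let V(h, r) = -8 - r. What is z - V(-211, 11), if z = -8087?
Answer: -8068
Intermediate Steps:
z - V(-211, 11) = -8087 - (-8 - 1*11) = -8087 - (-8 - 11) = -8087 - 1*(-19) = -8087 + 19 = -8068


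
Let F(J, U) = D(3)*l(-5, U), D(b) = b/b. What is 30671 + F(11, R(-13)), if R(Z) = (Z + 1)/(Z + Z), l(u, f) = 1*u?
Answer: 30666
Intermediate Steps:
l(u, f) = u
D(b) = 1
R(Z) = (1 + Z)/(2*Z) (R(Z) = (1 + Z)/((2*Z)) = (1 + Z)*(1/(2*Z)) = (1 + Z)/(2*Z))
F(J, U) = -5 (F(J, U) = 1*(-5) = -5)
30671 + F(11, R(-13)) = 30671 - 5 = 30666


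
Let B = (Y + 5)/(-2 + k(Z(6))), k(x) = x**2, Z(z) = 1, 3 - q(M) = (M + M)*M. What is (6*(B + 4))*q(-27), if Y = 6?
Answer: 61110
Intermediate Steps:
q(M) = 3 - 2*M**2 (q(M) = 3 - (M + M)*M = 3 - 2*M*M = 3 - 2*M**2)
B = -11 (B = (6 + 5)/(-2 + 1**2) = 11/(-2 + 1) = 11/(-1) = 11*(-1) = -11)
(6*(B + 4))*q(-27) = (6*(-11 + 4))*(3 - 2*(-27)**2) = (6*(-7))*(3 - 2*729) = -42*(3 - 1458) = -42*(-1455) = 61110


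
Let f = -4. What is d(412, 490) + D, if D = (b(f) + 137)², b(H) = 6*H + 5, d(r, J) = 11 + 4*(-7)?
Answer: 13907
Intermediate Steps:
d(r, J) = -17 (d(r, J) = 11 - 28 = -17)
b(H) = 5 + 6*H
D = 13924 (D = ((5 + 6*(-4)) + 137)² = ((5 - 24) + 137)² = (-19 + 137)² = 118² = 13924)
d(412, 490) + D = -17 + 13924 = 13907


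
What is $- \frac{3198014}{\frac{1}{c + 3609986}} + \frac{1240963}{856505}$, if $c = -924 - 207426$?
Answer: $- \frac{9317472127745789557}{856505} \approx -1.0878 \cdot 10^{13}$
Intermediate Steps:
$c = -208350$ ($c = -924 - 207426 = -208350$)
$- \frac{3198014}{\frac{1}{c + 3609986}} + \frac{1240963}{856505} = - \frac{3198014}{\frac{1}{-208350 + 3609986}} + \frac{1240963}{856505} = - \frac{3198014}{\frac{1}{3401636}} + 1240963 \cdot \frac{1}{856505} = - 3198014 \frac{1}{\frac{1}{3401636}} + \frac{1240963}{856505} = \left(-3198014\right) 3401636 + \frac{1240963}{856505} = -10878479550904 + \frac{1240963}{856505} = - \frac{9317472127745789557}{856505}$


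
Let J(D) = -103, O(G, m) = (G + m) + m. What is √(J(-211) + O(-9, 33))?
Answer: I*√46 ≈ 6.7823*I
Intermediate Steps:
O(G, m) = G + 2*m
√(J(-211) + O(-9, 33)) = √(-103 + (-9 + 2*33)) = √(-103 + (-9 + 66)) = √(-103 + 57) = √(-46) = I*√46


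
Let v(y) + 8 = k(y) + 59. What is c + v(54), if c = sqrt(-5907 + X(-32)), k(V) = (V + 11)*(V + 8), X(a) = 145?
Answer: 4081 + I*sqrt(5762) ≈ 4081.0 + 75.908*I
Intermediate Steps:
k(V) = (8 + V)*(11 + V) (k(V) = (11 + V)*(8 + V) = (8 + V)*(11 + V))
v(y) = 139 + y**2 + 19*y (v(y) = -8 + ((88 + y**2 + 19*y) + 59) = -8 + (147 + y**2 + 19*y) = 139 + y**2 + 19*y)
c = I*sqrt(5762) (c = sqrt(-5907 + 145) = sqrt(-5762) = I*sqrt(5762) ≈ 75.908*I)
c + v(54) = I*sqrt(5762) + (139 + 54**2 + 19*54) = I*sqrt(5762) + (139 + 2916 + 1026) = I*sqrt(5762) + 4081 = 4081 + I*sqrt(5762)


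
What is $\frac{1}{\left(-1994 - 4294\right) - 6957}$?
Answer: $- \frac{1}{13245} \approx -7.55 \cdot 10^{-5}$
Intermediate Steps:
$\frac{1}{\left(-1994 - 4294\right) - 6957} = \frac{1}{-6288 - 6957} = \frac{1}{-13245} = - \frac{1}{13245}$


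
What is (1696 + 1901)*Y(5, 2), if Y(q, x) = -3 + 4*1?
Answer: 3597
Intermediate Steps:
Y(q, x) = 1 (Y(q, x) = -3 + 4 = 1)
(1696 + 1901)*Y(5, 2) = (1696 + 1901)*1 = 3597*1 = 3597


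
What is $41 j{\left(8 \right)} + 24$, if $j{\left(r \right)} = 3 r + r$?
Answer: $1336$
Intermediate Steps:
$j{\left(r \right)} = 4 r$
$41 j{\left(8 \right)} + 24 = 41 \cdot 4 \cdot 8 + 24 = 41 \cdot 32 + 24 = 1312 + 24 = 1336$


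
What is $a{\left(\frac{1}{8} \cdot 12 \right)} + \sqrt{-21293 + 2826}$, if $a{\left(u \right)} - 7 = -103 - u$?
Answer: $- \frac{195}{2} + i \sqrt{18467} \approx -97.5 + 135.89 i$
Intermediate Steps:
$a{\left(u \right)} = -96 - u$ ($a{\left(u \right)} = 7 - \left(103 + u\right) = -96 - u$)
$a{\left(\frac{1}{8} \cdot 12 \right)} + \sqrt{-21293 + 2826} = \left(-96 - \frac{1}{8} \cdot 12\right) + \sqrt{-21293 + 2826} = \left(-96 - \frac{1}{8} \cdot 12\right) + \sqrt{-18467} = \left(-96 - \frac{3}{2}\right) + i \sqrt{18467} = - \frac{195}{2} + i \sqrt{18467}$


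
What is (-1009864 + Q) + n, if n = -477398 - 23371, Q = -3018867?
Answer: -4529500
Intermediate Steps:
n = -500769
(-1009864 + Q) + n = (-1009864 - 3018867) - 500769 = -4028731 - 500769 = -4529500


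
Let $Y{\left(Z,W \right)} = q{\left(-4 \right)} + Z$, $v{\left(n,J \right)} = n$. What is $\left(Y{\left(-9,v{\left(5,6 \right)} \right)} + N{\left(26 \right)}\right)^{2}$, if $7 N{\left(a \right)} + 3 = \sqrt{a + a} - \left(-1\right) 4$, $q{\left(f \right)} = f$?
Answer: $\frac{8152}{49} - \frac{360 \sqrt{13}}{49} \approx 139.88$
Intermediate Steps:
$N{\left(a \right)} = \frac{1}{7} + \frac{\sqrt{2} \sqrt{a}}{7}$ ($N{\left(a \right)} = - \frac{3}{7} + \frac{\sqrt{a + a} - \left(-1\right) 4}{7} = - \frac{3}{7} + \frac{\sqrt{2 a} - -4}{7} = - \frac{3}{7} + \frac{\sqrt{2} \sqrt{a} + 4}{7} = - \frac{3}{7} + \frac{4 + \sqrt{2} \sqrt{a}}{7} = - \frac{3}{7} + \left(\frac{4}{7} + \frac{\sqrt{2} \sqrt{a}}{7}\right) = \frac{1}{7} + \frac{\sqrt{2} \sqrt{a}}{7}$)
$Y{\left(Z,W \right)} = -4 + Z$
$\left(Y{\left(-9,v{\left(5,6 \right)} \right)} + N{\left(26 \right)}\right)^{2} = \left(\left(-4 - 9\right) + \left(\frac{1}{7} + \frac{\sqrt{2} \sqrt{26}}{7}\right)\right)^{2} = \left(-13 + \left(\frac{1}{7} + \frac{2 \sqrt{13}}{7}\right)\right)^{2} = \left(- \frac{90}{7} + \frac{2 \sqrt{13}}{7}\right)^{2}$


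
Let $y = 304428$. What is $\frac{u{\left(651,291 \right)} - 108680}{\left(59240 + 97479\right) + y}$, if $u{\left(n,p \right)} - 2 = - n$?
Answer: $- \frac{109329}{461147} \approx -0.23708$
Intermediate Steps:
$u{\left(n,p \right)} = 2 - n$
$\frac{u{\left(651,291 \right)} - 108680}{\left(59240 + 97479\right) + y} = \frac{\left(2 - 651\right) - 108680}{\left(59240 + 97479\right) + 304428} = \frac{\left(2 - 651\right) - 108680}{156719 + 304428} = \frac{-649 - 108680}{461147} = \left(-109329\right) \frac{1}{461147} = - \frac{109329}{461147}$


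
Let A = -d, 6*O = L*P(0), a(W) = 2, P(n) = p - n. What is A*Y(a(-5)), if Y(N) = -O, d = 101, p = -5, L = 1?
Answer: -505/6 ≈ -84.167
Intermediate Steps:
P(n) = -5 - n
O = -⅚ (O = (1*(-5 - 1*0))/6 = (1*(-5 + 0))/6 = (1*(-5))/6 = (⅙)*(-5) = -⅚ ≈ -0.83333)
Y(N) = ⅚ (Y(N) = -1*(-⅚) = ⅚)
A = -101 (A = -1*101 = -101)
A*Y(a(-5)) = -101*⅚ = -505/6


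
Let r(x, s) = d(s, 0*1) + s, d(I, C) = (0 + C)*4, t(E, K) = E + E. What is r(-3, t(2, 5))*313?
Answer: 1252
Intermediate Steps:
t(E, K) = 2*E
d(I, C) = 4*C (d(I, C) = C*4 = 4*C)
r(x, s) = s (r(x, s) = 4*(0*1) + s = 4*0 + s = 0 + s = s)
r(-3, t(2, 5))*313 = (2*2)*313 = 4*313 = 1252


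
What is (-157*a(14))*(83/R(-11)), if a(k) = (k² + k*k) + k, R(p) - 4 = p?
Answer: 755798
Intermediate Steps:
R(p) = 4 + p
a(k) = k + 2*k² (a(k) = (k² + k²) + k = 2*k² + k = k + 2*k²)
(-157*a(14))*(83/R(-11)) = (-2198*(1 + 2*14))*(83/(4 - 11)) = (-2198*(1 + 28))*(83/(-7)) = (-2198*29)*(83*(-⅐)) = -157*406*(-83/7) = -63742*(-83/7) = 755798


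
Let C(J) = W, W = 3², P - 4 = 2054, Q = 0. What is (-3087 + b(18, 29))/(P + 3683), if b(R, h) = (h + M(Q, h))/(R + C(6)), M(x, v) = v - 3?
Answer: -83294/155007 ≈ -0.53736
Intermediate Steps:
P = 2058 (P = 4 + 2054 = 2058)
W = 9
M(x, v) = -3 + v
C(J) = 9
b(R, h) = (-3 + 2*h)/(9 + R) (b(R, h) = (h + (-3 + h))/(R + 9) = (-3 + 2*h)/(9 + R))
(-3087 + b(18, 29))/(P + 3683) = (-3087 + (-3 + 2*29)/(9 + 18))/(2058 + 3683) = (-3087 + (-3 + 58)/27)/5741 = (-3087 + (1/27)*55)*(1/5741) = (-3087 + 55/27)*(1/5741) = -83294/27*1/5741 = -83294/155007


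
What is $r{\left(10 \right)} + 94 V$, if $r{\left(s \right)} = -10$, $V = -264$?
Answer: $-24826$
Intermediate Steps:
$r{\left(10 \right)} + 94 V = -10 + 94 \left(-264\right) = -10 - 24816 = -24826$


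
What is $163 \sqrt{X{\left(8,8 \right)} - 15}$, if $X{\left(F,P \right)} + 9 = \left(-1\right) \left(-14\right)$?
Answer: $163 i \sqrt{10} \approx 515.45 i$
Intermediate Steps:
$X{\left(F,P \right)} = 5$ ($X{\left(F,P \right)} = -9 - -14 = -9 + 14 = 5$)
$163 \sqrt{X{\left(8,8 \right)} - 15} = 163 \sqrt{5 - 15} = 163 \sqrt{-10} = 163 i \sqrt{10}$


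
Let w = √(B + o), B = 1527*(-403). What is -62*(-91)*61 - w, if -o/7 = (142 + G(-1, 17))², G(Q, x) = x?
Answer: 344162 - 2*I*√198087 ≈ 3.4416e+5 - 890.14*I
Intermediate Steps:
B = -615381
o = -176967 (o = -7*(142 + 17)² = -7*159² = -7*25281 = -176967)
w = 2*I*√198087 (w = √(-615381 - 176967) = √(-792348) = 2*I*√198087 ≈ 890.14*I)
-62*(-91)*61 - w = -62*(-91)*61 - 2*I*√198087 = 5642*61 - 2*I*√198087 = 344162 - 2*I*√198087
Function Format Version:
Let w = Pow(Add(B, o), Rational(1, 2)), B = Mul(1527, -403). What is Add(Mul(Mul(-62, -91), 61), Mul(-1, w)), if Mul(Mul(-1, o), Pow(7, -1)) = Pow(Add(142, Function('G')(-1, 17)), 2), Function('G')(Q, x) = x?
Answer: Add(344162, Mul(-2, I, Pow(198087, Rational(1, 2)))) ≈ Add(3.4416e+5, Mul(-890.14, I))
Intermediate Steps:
B = -615381
o = -176967 (o = Mul(-7, Pow(Add(142, 17), 2)) = Mul(-7, Pow(159, 2)) = Mul(-7, 25281) = -176967)
w = Mul(2, I, Pow(198087, Rational(1, 2))) (w = Pow(Add(-615381, -176967), Rational(1, 2)) = Pow(-792348, Rational(1, 2)) = Mul(2, I, Pow(198087, Rational(1, 2))) ≈ Mul(890.14, I))
Add(Mul(Mul(-62, -91), 61), Mul(-1, w)) = Add(Mul(Mul(-62, -91), 61), Mul(-1, Mul(2, I, Pow(198087, Rational(1, 2))))) = Add(Mul(5642, 61), Mul(-2, I, Pow(198087, Rational(1, 2)))) = Add(344162, Mul(-2, I, Pow(198087, Rational(1, 2))))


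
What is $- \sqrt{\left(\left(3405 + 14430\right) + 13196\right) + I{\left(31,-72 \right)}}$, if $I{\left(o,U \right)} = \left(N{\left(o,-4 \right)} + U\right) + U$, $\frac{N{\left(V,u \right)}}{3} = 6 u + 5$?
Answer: $- \sqrt{30830} \approx -175.58$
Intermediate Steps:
$N{\left(V,u \right)} = 15 + 18 u$ ($N{\left(V,u \right)} = 3 \left(6 u + 5\right) = 3 \left(5 + 6 u\right) = 15 + 18 u$)
$I{\left(o,U \right)} = -57 + 2 U$ ($I{\left(o,U \right)} = \left(\left(15 + 18 \left(-4\right)\right) + U\right) + U = \left(\left(15 - 72\right) + U\right) + U = \left(-57 + U\right) + U = -57 + 2 U$)
$- \sqrt{\left(\left(3405 + 14430\right) + 13196\right) + I{\left(31,-72 \right)}} = - \sqrt{\left(\left(3405 + 14430\right) + 13196\right) + \left(-57 + 2 \left(-72\right)\right)} = - \sqrt{\left(17835 + 13196\right) - 201} = - \sqrt{31031 - 201} = - \sqrt{30830}$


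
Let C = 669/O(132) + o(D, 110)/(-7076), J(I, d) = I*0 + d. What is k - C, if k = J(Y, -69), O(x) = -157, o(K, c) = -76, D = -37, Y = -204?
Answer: -17983099/277733 ≈ -64.750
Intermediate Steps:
J(I, d) = d (J(I, d) = 0 + d = d)
k = -69
C = -1180478/277733 (C = 669/(-157) - 76/(-7076) = 669*(-1/157) - 76*(-1/7076) = -669/157 + 19/1769 = -1180478/277733 ≈ -4.2504)
k - C = -69 - 1*(-1180478/277733) = -69 + 1180478/277733 = -17983099/277733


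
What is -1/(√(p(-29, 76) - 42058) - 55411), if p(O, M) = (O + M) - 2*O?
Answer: 55411/3070420874 + I*√41953/3070420874 ≈ 1.8047e-5 + 6.6709e-8*I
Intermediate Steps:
p(O, M) = M - O (p(O, M) = (M + O) - 2*O = M - O)
-1/(√(p(-29, 76) - 42058) - 55411) = -1/(√((76 - 1*(-29)) - 42058) - 55411) = -1/(√((76 + 29) - 42058) - 55411) = -1/(√(105 - 42058) - 55411) = -1/(√(-41953) - 55411) = -1/(I*√41953 - 55411) = -1/(-55411 + I*√41953)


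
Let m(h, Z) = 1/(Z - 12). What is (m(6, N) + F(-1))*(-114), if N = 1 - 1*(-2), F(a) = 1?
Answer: -304/3 ≈ -101.33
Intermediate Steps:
N = 3 (N = 1 + 2 = 3)
m(h, Z) = 1/(-12 + Z)
(m(6, N) + F(-1))*(-114) = (1/(-12 + 3) + 1)*(-114) = (1/(-9) + 1)*(-114) = (-⅑ + 1)*(-114) = (8/9)*(-114) = -304/3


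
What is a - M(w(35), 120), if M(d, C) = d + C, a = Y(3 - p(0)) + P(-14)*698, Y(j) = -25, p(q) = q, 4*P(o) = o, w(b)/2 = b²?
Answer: -5038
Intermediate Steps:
w(b) = 2*b²
P(o) = o/4
a = -2468 (a = -25 + ((¼)*(-14))*698 = -25 - 7/2*698 = -25 - 2443 = -2468)
M(d, C) = C + d
a - M(w(35), 120) = -2468 - (120 + 2*35²) = -2468 - (120 + 2*1225) = -2468 - (120 + 2450) = -2468 - 1*2570 = -2468 - 2570 = -5038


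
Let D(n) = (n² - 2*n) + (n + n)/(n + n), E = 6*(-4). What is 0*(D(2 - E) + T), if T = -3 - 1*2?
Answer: 0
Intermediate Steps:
E = -24
T = -5 (T = -3 - 2 = -5)
D(n) = 1 + n² - 2*n (D(n) = (n² - 2*n) + (2*n)/((2*n)) = (n² - 2*n) + (2*n)*(1/(2*n)) = (n² - 2*n) + 1 = 1 + n² - 2*n)
0*(D(2 - E) + T) = 0*((1 + (2 - 1*(-24))² - 2*(2 - 1*(-24))) - 5) = 0*((1 + (2 + 24)² - 2*(2 + 24)) - 5) = 0*((1 + 26² - 2*26) - 5) = 0*((1 + 676 - 52) - 5) = 0*(625 - 5) = 0*620 = 0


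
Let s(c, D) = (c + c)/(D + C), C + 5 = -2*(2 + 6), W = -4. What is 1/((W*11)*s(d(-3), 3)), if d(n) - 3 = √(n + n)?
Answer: 9/220 - 3*I*√6/220 ≈ 0.040909 - 0.033402*I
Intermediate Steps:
C = -21 (C = -5 - 2*(2 + 6) = -5 - 2*8 = -5 - 16 = -21)
d(n) = 3 + √2*√n (d(n) = 3 + √(n + n) = 3 + √(2*n) = 3 + √2*√n)
s(c, D) = 2*c/(-21 + D) (s(c, D) = (c + c)/(D - 21) = (2*c)/(-21 + D) = 2*c/(-21 + D))
1/((W*11)*s(d(-3), 3)) = 1/((-4*11)*(2*(3 + √2*√(-3))/(-21 + 3))) = 1/(-88*(3 + √2*(I*√3))/(-18)) = 1/(-88*(3 + I*√6)*(-1)/18) = 1/(-44*(-⅓ - I*√6/9)) = 1/(44/3 + 44*I*√6/9)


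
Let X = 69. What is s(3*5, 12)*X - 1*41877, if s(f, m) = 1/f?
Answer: -209362/5 ≈ -41872.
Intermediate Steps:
s(3*5, 12)*X - 1*41877 = 69/(3*5) - 1*41877 = 69/15 - 41877 = (1/15)*69 - 41877 = 23/5 - 41877 = -209362/5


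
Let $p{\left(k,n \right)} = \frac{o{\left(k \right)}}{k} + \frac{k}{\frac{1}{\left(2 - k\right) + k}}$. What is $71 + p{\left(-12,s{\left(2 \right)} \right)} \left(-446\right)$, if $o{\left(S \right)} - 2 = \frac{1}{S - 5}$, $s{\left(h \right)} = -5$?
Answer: $\frac{368803}{34} \approx 10847.0$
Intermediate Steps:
$o{\left(S \right)} = 2 + \frac{1}{-5 + S}$ ($o{\left(S \right)} = 2 + \frac{1}{S - 5} = 2 + \frac{1}{-5 + S}$)
$p{\left(k,n \right)} = 2 k + \frac{-9 + 2 k}{k \left(-5 + k\right)}$ ($p{\left(k,n \right)} = \frac{\frac{1}{-5 + k} \left(-9 + 2 k\right)}{k} + \frac{k}{\frac{1}{\left(2 - k\right) + k}} = \frac{-9 + 2 k}{k \left(-5 + k\right)} + \frac{k}{\frac{1}{2}} = \frac{-9 + 2 k}{k \left(-5 + k\right)} + k \frac{1}{\frac{1}{2}} = \frac{-9 + 2 k}{k \left(-5 + k\right)} + k 2 = \frac{-9 + 2 k}{k \left(-5 + k\right)} + 2 k = 2 k + \frac{-9 + 2 k}{k \left(-5 + k\right)}$)
$71 + p{\left(-12,s{\left(2 \right)} \right)} \left(-446\right) = 71 + \frac{-9 + 2 \left(-12\right) + 2 \left(-12\right)^{2} \left(-5 - 12\right)}{\left(-12\right) \left(-5 - 12\right)} \left(-446\right) = 71 + - \frac{-9 - 24 + 2 \cdot 144 \left(-17\right)}{12 \left(-17\right)} \left(-446\right) = 71 + \left(- \frac{1}{12}\right) \left(- \frac{1}{17}\right) \left(-9 - 24 - 4896\right) \left(-446\right) = 71 + \left(- \frac{1}{12}\right) \left(- \frac{1}{17}\right) \left(-4929\right) \left(-446\right) = 71 - - \frac{366389}{34} = 71 + \frac{366389}{34} = \frac{368803}{34}$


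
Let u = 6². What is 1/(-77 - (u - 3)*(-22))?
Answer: 1/649 ≈ 0.0015408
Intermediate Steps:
u = 36
1/(-77 - (u - 3)*(-22)) = 1/(-77 - (36 - 3)*(-22)) = 1/(-77 - 1*33*(-22)) = 1/(-77 - 33*(-22)) = 1/(-77 + 726) = 1/649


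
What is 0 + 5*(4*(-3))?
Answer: -60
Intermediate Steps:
0 + 5*(4*(-3)) = 0 + 5*(-12) = 0 - 60 = -60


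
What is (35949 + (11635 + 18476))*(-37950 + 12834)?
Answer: -1659162960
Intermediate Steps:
(35949 + (11635 + 18476))*(-37950 + 12834) = (35949 + 30111)*(-25116) = 66060*(-25116) = -1659162960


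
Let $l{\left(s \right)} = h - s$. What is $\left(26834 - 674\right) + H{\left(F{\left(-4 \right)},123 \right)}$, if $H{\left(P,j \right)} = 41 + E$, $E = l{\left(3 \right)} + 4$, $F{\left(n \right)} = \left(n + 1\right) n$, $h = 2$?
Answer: $26204$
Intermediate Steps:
$l{\left(s \right)} = 2 - s$
$F{\left(n \right)} = n \left(1 + n\right)$ ($F{\left(n \right)} = \left(1 + n\right) n = n \left(1 + n\right)$)
$E = 3$ ($E = \left(2 - 3\right) + 4 = -1 + 4 = 3$)
$H{\left(P,j \right)} = 44$ ($H{\left(P,j \right)} = 41 + 3 = 44$)
$\left(26834 - 674\right) + H{\left(F{\left(-4 \right)},123 \right)} = \left(26834 - 674\right) + 44 = 26160 + 44 = 26204$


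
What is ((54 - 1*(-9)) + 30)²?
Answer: 8649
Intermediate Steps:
((54 - 1*(-9)) + 30)² = ((54 + 9) + 30)² = (63 + 30)² = 93² = 8649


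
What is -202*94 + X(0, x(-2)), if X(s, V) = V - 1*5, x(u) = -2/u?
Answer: -18992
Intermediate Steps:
X(s, V) = -5 + V (X(s, V) = V - 5 = -5 + V)
-202*94 + X(0, x(-2)) = -202*94 + (-5 - 2/(-2)) = -18988 + (-5 - 2*(-1/2)) = -18988 + (-5 + 1) = -18988 - 4 = -18992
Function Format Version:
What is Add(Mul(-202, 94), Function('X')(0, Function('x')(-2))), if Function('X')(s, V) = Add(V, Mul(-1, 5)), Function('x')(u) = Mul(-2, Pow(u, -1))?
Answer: -18992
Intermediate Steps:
Function('X')(s, V) = Add(-5, V) (Function('X')(s, V) = Add(V, -5) = Add(-5, V))
Add(Mul(-202, 94), Function('X')(0, Function('x')(-2))) = Add(Mul(-202, 94), Add(-5, Mul(-2, Pow(-2, -1)))) = Add(-18988, Add(-5, Mul(-2, Rational(-1, 2)))) = Add(-18988, Add(-5, 1)) = Add(-18988, -4) = -18992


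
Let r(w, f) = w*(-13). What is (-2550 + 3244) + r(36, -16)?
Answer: 226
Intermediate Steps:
r(w, f) = -13*w
(-2550 + 3244) + r(36, -16) = (-2550 + 3244) - 13*36 = 694 - 468 = 226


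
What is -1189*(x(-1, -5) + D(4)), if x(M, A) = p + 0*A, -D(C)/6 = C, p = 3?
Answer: 24969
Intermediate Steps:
D(C) = -6*C
x(M, A) = 3 (x(M, A) = 3 + 0*A = 3 + 0 = 3)
-1189*(x(-1, -5) + D(4)) = -1189*(3 - 6*4) = -1189*(3 - 24) = -1189*(-21) = 24969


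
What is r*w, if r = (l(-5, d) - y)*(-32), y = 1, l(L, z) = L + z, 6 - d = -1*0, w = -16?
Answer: 0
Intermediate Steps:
d = 6 (d = 6 - (-1)*0 = 6 - 1*0 = 6 + 0 = 6)
r = 0 (r = ((-5 + 6) - 1*1)*(-32) = (1 - 1)*(-32) = 0*(-32) = 0)
r*w = 0*(-16) = 0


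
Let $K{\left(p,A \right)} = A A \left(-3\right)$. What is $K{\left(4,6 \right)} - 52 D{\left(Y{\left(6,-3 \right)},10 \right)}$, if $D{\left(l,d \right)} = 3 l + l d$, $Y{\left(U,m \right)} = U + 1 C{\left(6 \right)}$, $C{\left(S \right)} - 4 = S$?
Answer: $-10924$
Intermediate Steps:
$K{\left(p,A \right)} = - 3 A^{2}$ ($K{\left(p,A \right)} = A^{2} \left(-3\right) = - 3 A^{2}$)
$C{\left(S \right)} = 4 + S$
$Y{\left(U,m \right)} = 10 + U$ ($Y{\left(U,m \right)} = U + 1 \left(4 + 6\right) = U + 1 \cdot 10 = U + 10 = 10 + U$)
$D{\left(l,d \right)} = 3 l + d l$
$K{\left(4,6 \right)} - 52 D{\left(Y{\left(6,-3 \right)},10 \right)} = - 3 \cdot 6^{2} - 52 \left(10 + 6\right) \left(3 + 10\right) = \left(-3\right) 36 - 52 \cdot 16 \cdot 13 = -108 - 10816 = -10924$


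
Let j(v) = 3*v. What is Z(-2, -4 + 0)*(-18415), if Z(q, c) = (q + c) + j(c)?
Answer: 331470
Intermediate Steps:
Z(q, c) = q + 4*c (Z(q, c) = (q + c) + 3*c = (c + q) + 3*c = q + 4*c)
Z(-2, -4 + 0)*(-18415) = (-2 + 4*(-4 + 0))*(-18415) = (-2 + 4*(-4))*(-18415) = (-2 - 16)*(-18415) = -18*(-18415) = 331470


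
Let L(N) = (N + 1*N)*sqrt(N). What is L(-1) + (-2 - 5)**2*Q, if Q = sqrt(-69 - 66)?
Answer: I*(-2 + 147*sqrt(15)) ≈ 567.33*I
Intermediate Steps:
Q = 3*I*sqrt(15) (Q = sqrt(-135) = 3*I*sqrt(15) ≈ 11.619*I)
L(N) = 2*N**(3/2) (L(N) = (N + N)*sqrt(N) = (2*N)*sqrt(N) = 2*N**(3/2))
L(-1) + (-2 - 5)**2*Q = 2*(-1)**(3/2) + (-2 - 5)**2*(3*I*sqrt(15)) = 2*(-I) + (-7)**2*(3*I*sqrt(15)) = -2*I + 49*(3*I*sqrt(15)) = -2*I + 147*I*sqrt(15)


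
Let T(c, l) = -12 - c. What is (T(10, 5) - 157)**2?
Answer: 32041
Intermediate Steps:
(T(10, 5) - 157)**2 = ((-12 - 1*10) - 157)**2 = ((-12 - 10) - 157)**2 = (-22 - 157)**2 = (-179)**2 = 32041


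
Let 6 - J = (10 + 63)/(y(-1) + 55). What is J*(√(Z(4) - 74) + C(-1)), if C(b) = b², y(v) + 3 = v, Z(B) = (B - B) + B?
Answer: 233/51 + 233*I*√70/51 ≈ 4.5686 + 38.224*I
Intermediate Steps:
Z(B) = B (Z(B) = 0 + B = B)
y(v) = -3 + v
J = 233/51 (J = 6 - (10 + 63)/((-3 - 1) + 55) = 6 - 73/(-4 + 55) = 6 - 73/51 = 233/51 ≈ 4.5686)
J*(√(Z(4) - 74) + C(-1)) = 233*(√(4 - 74) + (-1)²)/51 = 233*(√(-70) + 1)/51 = 233*(I*√70 + 1)/51 = 233*(1 + I*√70)/51 = 233/51 + 233*I*√70/51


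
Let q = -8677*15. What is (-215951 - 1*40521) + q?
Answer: -386627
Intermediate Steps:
q = -130155
(-215951 - 1*40521) + q = (-215951 - 1*40521) - 130155 = (-215951 - 40521) - 130155 = -256472 - 130155 = -386627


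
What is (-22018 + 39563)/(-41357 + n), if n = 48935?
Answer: 17545/7578 ≈ 2.3153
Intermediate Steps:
(-22018 + 39563)/(-41357 + n) = (-22018 + 39563)/(-41357 + 48935) = 17545/7578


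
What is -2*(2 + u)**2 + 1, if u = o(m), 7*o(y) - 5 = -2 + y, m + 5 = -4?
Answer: -79/49 ≈ -1.6122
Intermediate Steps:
m = -9 (m = -5 - 4 = -9)
o(y) = 3/7 + y/7 (o(y) = 5/7 + (-2 + y)/7 = 5/7 + (-2/7 + y/7) = 3/7 + y/7)
u = -6/7 (u = 3/7 + (1/7)*(-9) = 3/7 - 9/7 = -6/7 ≈ -0.85714)
-2*(2 + u)**2 + 1 = -2*(2 - 6/7)**2 + 1 = -2*(8/7)**2 + 1 = -2*64/49 + 1 = -128/49 + 1 = -79/49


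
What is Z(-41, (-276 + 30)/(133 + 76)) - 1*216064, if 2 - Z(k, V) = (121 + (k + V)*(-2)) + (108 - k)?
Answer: -45231018/209 ≈ -2.1642e+5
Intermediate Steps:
Z(k, V) = -227 + 2*V + 3*k (Z(k, V) = 2 - ((121 + (k + V)*(-2)) + (108 - k)) = 2 - ((121 + (V + k)*(-2)) + (108 - k)) = 2 - ((121 + (-2*V - 2*k)) + (108 - k)) = 2 - ((121 - 2*V - 2*k) + (108 - k)) = 2 - (229 - 3*k - 2*V) = 2 + (-229 + 2*V + 3*k) = -227 + 2*V + 3*k)
Z(-41, (-276 + 30)/(133 + 76)) - 1*216064 = (-227 + 2*((-276 + 30)/(133 + 76)) + 3*(-41)) - 1*216064 = (-227 + 2*(-246/209) - 123) - 216064 = (-227 - 492/209 - 123) - 216064 = -73642/209 - 216064 = -45231018/209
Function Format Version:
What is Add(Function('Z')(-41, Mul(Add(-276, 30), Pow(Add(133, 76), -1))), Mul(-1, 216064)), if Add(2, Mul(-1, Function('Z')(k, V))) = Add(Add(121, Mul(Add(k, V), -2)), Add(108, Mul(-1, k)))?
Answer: Rational(-45231018, 209) ≈ -2.1642e+5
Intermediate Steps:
Function('Z')(k, V) = Add(-227, Mul(2, V), Mul(3, k)) (Function('Z')(k, V) = Add(2, Mul(-1, Add(Add(121, Mul(Add(k, V), -2)), Add(108, Mul(-1, k))))) = Add(2, Mul(-1, Add(Add(121, Mul(Add(V, k), -2)), Add(108, Mul(-1, k))))) = Add(2, Mul(-1, Add(Add(121, Add(Mul(-2, V), Mul(-2, k))), Add(108, Mul(-1, k))))) = Add(2, Mul(-1, Add(Add(121, Mul(-2, V), Mul(-2, k)), Add(108, Mul(-1, k))))) = Add(2, Mul(-1, Add(229, Mul(-3, k), Mul(-2, V)))) = Add(2, Add(-229, Mul(2, V), Mul(3, k))) = Add(-227, Mul(2, V), Mul(3, k)))
Add(Function('Z')(-41, Mul(Add(-276, 30), Pow(Add(133, 76), -1))), Mul(-1, 216064)) = Add(Add(-227, Mul(2, Mul(Add(-276, 30), Pow(Add(133, 76), -1))), Mul(3, -41)), Mul(-1, 216064)) = Add(Add(-227, Mul(2, Mul(-246, Pow(209, -1))), -123), -216064) = Add(Add(-227, Mul(2, Mul(-246, Rational(1, 209))), -123), -216064) = Add(Add(-227, Mul(2, Rational(-246, 209)), -123), -216064) = Add(Add(-227, Rational(-492, 209), -123), -216064) = Add(Rational(-73642, 209), -216064) = Rational(-45231018, 209)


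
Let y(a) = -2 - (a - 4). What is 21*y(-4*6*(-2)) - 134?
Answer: -1100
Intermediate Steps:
y(a) = 2 - a (y(a) = -2 - (-4 + a) = -2 + (4 - a) = 2 - a)
21*y(-4*6*(-2)) - 134 = 21*(2 - (-4*6)*(-2)) - 134 = 21*(2 - (-24)*(-2)) - 134 = 21*(2 - 1*48) - 134 = 21*(2 - 48) - 134 = 21*(-46) - 134 = -966 - 134 = -1100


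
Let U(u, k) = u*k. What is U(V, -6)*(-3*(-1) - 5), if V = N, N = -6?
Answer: -72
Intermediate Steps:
V = -6
U(u, k) = k*u
U(V, -6)*(-3*(-1) - 5) = (-6*(-6))*(-3*(-1) - 5) = 36*(3 - 5) = 36*(-2) = -72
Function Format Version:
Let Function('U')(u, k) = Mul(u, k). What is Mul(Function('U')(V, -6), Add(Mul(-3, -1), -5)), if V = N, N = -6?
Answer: -72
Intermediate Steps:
V = -6
Function('U')(u, k) = Mul(k, u)
Mul(Function('U')(V, -6), Add(Mul(-3, -1), -5)) = Mul(Mul(-6, -6), Add(Mul(-3, -1), -5)) = Mul(36, Add(3, -5)) = Mul(36, -2) = -72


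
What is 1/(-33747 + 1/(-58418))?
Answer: -58418/1971432247 ≈ -2.9632e-5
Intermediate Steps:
1/(-33747 + 1/(-58418)) = 1/(-33747 - 1/58418) = 1/(-1971432247/58418) = -58418/1971432247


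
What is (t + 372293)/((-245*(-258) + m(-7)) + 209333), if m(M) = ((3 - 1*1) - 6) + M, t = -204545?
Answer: 13979/22711 ≈ 0.61552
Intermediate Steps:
m(M) = -4 + M (m(M) = ((3 - 1) - 6) + M = (2 - 6) + M = -4 + M)
(t + 372293)/((-245*(-258) + m(-7)) + 209333) = (-204545 + 372293)/((-245*(-258) + (-4 - 7)) + 209333) = 167748/((63210 - 11) + 209333) = 167748/(63199 + 209333) = 167748/272532 = 167748*(1/272532) = 13979/22711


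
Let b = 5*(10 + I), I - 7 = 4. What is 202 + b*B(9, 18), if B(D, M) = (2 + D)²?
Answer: 12907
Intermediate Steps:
I = 11 (I = 7 + 4 = 11)
b = 105 (b = 5*(10 + 11) = 5*21 = 105)
202 + b*B(9, 18) = 202 + 105*(2 + 9)² = 202 + 105*11² = 202 + 105*121 = 202 + 12705 = 12907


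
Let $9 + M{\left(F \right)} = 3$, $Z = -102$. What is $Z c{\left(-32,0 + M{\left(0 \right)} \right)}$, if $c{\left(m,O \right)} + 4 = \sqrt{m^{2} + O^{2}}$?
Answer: $408 - 204 \sqrt{265} \approx -2912.9$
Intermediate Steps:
$M{\left(F \right)} = -6$ ($M{\left(F \right)} = -9 + 3 = -6$)
$c{\left(m,O \right)} = -4 + \sqrt{O^{2} + m^{2}}$ ($c{\left(m,O \right)} = -4 + \sqrt{m^{2} + O^{2}} = -4 + \sqrt{O^{2} + m^{2}}$)
$Z c{\left(-32,0 + M{\left(0 \right)} \right)} = - 102 \left(-4 + \sqrt{\left(0 - 6\right)^{2} + \left(-32\right)^{2}}\right) = - 102 \left(-4 + \sqrt{\left(-6\right)^{2} + 1024}\right) = - 102 \left(-4 + \sqrt{36 + 1024}\right) = - 102 \left(-4 + \sqrt{1060}\right) = - 102 \left(-4 + 2 \sqrt{265}\right) = 408 - 204 \sqrt{265}$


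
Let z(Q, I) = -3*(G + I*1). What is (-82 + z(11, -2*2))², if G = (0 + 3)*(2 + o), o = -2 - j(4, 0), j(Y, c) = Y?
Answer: 1156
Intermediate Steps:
o = -6 (o = -2 - 1*4 = -2 - 4 = -6)
G = -12 (G = (0 + 3)*(2 - 6) = 3*(-4) = -12)
z(Q, I) = 36 - 3*I (z(Q, I) = -3*(-12 + I*1) = -3*(-12 + I) = 36 - 3*I)
(-82 + z(11, -2*2))² = (-82 + (36 - (-6)*2))² = (-82 + (36 - 3*(-4)))² = (-82 + (36 + 12))² = (-82 + 48)² = (-34)² = 1156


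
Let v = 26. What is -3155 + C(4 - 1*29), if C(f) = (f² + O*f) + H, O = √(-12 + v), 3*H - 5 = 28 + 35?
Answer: -7522/3 - 25*√14 ≈ -2600.9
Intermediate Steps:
H = 68/3 (H = 5/3 + (28 + 35)/3 = 5/3 + (⅓)*63 = 5/3 + 21 = 68/3 ≈ 22.667)
O = √14 (O = √(-12 + 26) = √14 ≈ 3.7417)
C(f) = 68/3 + f² + f*√14 (C(f) = (f² + √14*f) + 68/3 = (f² + f*√14) + 68/3 = 68/3 + f² + f*√14)
-3155 + C(4 - 1*29) = -3155 + (68/3 + (4 - 1*29)² + (4 - 1*29)*√14) = -3155 + (68/3 + (4 - 29)² + (4 - 29)*√14) = -3155 + (68/3 + (-25)² - 25*√14) = -3155 + (68/3 + 625 - 25*√14) = -3155 + (1943/3 - 25*√14) = -7522/3 - 25*√14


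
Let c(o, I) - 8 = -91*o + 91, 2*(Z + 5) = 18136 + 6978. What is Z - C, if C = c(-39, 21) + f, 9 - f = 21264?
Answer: 30159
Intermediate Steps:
f = -21255 (f = 9 - 1*21264 = 9 - 21264 = -21255)
Z = 12552 (Z = -5 + (18136 + 6978)/2 = -5 + (1/2)*25114 = -5 + 12557 = 12552)
c(o, I) = 99 - 91*o (c(o, I) = 8 + (-91*o + 91) = 8 + (91 - 91*o) = 99 - 91*o)
C = -17607 (C = (99 - 91*(-39)) - 21255 = (99 + 3549) - 21255 = 3648 - 21255 = -17607)
Z - C = 12552 - 1*(-17607) = 12552 + 17607 = 30159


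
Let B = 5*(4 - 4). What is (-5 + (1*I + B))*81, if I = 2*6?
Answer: 567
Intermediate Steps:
B = 0 (B = 5*0 = 0)
I = 12
(-5 + (1*I + B))*81 = (-5 + (1*12 + 0))*81 = (-5 + (12 + 0))*81 = (-5 + 12)*81 = 7*81 = 567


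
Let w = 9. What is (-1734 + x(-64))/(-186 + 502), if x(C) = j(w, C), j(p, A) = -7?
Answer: -1741/316 ≈ -5.5095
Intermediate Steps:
x(C) = -7
(-1734 + x(-64))/(-186 + 502) = (-1734 - 7)/(-186 + 502) = -1741/316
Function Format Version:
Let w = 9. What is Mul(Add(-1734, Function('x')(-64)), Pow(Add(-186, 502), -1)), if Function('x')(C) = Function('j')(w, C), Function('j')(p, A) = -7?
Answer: Rational(-1741, 316) ≈ -5.5095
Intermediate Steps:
Function('x')(C) = -7
Mul(Add(-1734, Function('x')(-64)), Pow(Add(-186, 502), -1)) = Mul(Add(-1734, -7), Pow(Add(-186, 502), -1)) = Mul(-1741, Pow(316, -1)) = Mul(-1741, Rational(1, 316)) = Rational(-1741, 316)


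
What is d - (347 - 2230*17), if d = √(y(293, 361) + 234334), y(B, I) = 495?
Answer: 37563 + √234829 ≈ 38048.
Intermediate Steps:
d = √234829 (d = √(495 + 234334) = √234829 ≈ 484.59)
d - (347 - 2230*17) = √234829 - (347 - 2230*17) = √234829 - (347 - 223*170) = √234829 - (347 - 37910) = √234829 - 1*(-37563) = √234829 + 37563 = 37563 + √234829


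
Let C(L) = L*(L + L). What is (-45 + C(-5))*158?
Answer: 790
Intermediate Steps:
C(L) = 2*L**2 (C(L) = L*(2*L) = 2*L**2)
(-45 + C(-5))*158 = (-45 + 2*(-5)**2)*158 = (-45 + 2*25)*158 = (-45 + 50)*158 = 5*158 = 790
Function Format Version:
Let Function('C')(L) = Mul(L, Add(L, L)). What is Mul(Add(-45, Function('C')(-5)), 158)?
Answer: 790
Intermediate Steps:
Function('C')(L) = Mul(2, Pow(L, 2)) (Function('C')(L) = Mul(L, Mul(2, L)) = Mul(2, Pow(L, 2)))
Mul(Add(-45, Function('C')(-5)), 158) = Mul(Add(-45, Mul(2, Pow(-5, 2))), 158) = Mul(Add(-45, Mul(2, 25)), 158) = Mul(Add(-45, 50), 158) = Mul(5, 158) = 790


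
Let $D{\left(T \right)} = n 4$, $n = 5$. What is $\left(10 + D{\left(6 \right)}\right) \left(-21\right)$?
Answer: $-630$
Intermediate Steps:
$D{\left(T \right)} = 20$ ($D{\left(T \right)} = 5 \cdot 4 = 20$)
$\left(10 + D{\left(6 \right)}\right) \left(-21\right) = \left(10 + 20\right) \left(-21\right) = 30 \left(-21\right) = -630$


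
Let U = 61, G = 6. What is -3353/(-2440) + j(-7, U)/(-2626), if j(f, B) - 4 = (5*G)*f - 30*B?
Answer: 6886409/3203720 ≈ 2.1495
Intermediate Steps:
j(f, B) = 4 - 30*B + 30*f (j(f, B) = 4 + ((5*6)*f - 30*B) = 4 + (30*f - 30*B) = 4 + (-30*B + 30*f) = 4 - 30*B + 30*f)
-3353/(-2440) + j(-7, U)/(-2626) = -3353/(-2440) + (4 - 30*61 + 30*(-7))/(-2626) = -3353*(-1/2440) + (4 - 1830 - 210)*(-1/2626) = 3353/2440 - 2036*(-1/2626) = 3353/2440 + 1018/1313 = 6886409/3203720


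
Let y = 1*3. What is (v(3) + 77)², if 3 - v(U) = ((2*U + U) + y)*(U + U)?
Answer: 64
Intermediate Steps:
y = 3
v(U) = 3 - 2*U*(3 + 3*U) (v(U) = 3 - ((2*U + U) + 3)*(U + U) = 3 - (3*U + 3)*2*U = 3 - (3 + 3*U)*2*U = 3 - 2*U*(3 + 3*U))
(v(3) + 77)² = ((3 - 6*3 - 6*3²) + 77)² = ((3 - 18 - 6*9) + 77)² = ((3 - 18 - 54) + 77)² = (-69 + 77)² = 8² = 64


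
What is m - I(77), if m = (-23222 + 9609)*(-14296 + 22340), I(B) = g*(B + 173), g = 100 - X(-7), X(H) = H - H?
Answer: -109527972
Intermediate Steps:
X(H) = 0
g = 100 (g = 100 - 1*0 = 100 + 0 = 100)
I(B) = 17300 + 100*B (I(B) = 100*(B + 173) = 100*(173 + B) = 17300 + 100*B)
m = -109502972 (m = -13613*8044 = -109502972)
m - I(77) = -109502972 - (17300 + 100*77) = -109502972 - (17300 + 7700) = -109502972 - 1*25000 = -109502972 - 25000 = -109527972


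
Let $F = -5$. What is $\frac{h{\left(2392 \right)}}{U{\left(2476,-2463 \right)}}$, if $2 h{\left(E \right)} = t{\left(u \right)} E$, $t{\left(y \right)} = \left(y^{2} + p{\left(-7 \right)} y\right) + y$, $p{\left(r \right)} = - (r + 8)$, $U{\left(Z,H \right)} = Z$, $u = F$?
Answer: $\frac{7475}{619} \approx 12.076$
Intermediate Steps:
$u = -5$
$p{\left(r \right)} = -8 - r$ ($p{\left(r \right)} = - (8 + r) = -8 - r$)
$t{\left(y \right)} = y^{2}$ ($t{\left(y \right)} = \left(y^{2} + \left(-8 - -7\right) y\right) + y = \left(y^{2} + \left(-8 + 7\right) y\right) + y = \left(y^{2} - y\right) + y = y^{2}$)
$h{\left(E \right)} = \frac{25 E}{2}$ ($h{\left(E \right)} = \frac{\left(-5\right)^{2} E}{2} = \frac{25 E}{2}$)
$\frac{h{\left(2392 \right)}}{U{\left(2476,-2463 \right)}} = \frac{\frac{25}{2} \cdot 2392}{2476} = 29900 \cdot \frac{1}{2476} = \frac{7475}{619}$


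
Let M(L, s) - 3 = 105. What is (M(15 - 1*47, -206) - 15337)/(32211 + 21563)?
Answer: -15229/53774 ≈ -0.28320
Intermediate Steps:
M(L, s) = 108 (M(L, s) = 3 + 105 = 108)
(M(15 - 1*47, -206) - 15337)/(32211 + 21563) = (108 - 15337)/(32211 + 21563) = -15229/53774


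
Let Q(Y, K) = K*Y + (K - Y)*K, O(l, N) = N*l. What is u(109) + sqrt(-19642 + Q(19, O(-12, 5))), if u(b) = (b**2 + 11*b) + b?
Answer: 13189 + I*sqrt(16042) ≈ 13189.0 + 126.66*I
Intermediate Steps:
Q(Y, K) = K*Y + K*(K - Y)
u(b) = b**2 + 12*b
u(109) + sqrt(-19642 + Q(19, O(-12, 5))) = 109*(12 + 109) + sqrt(-19642 + (5*(-12))**2) = 109*121 + sqrt(-19642 + (-60)**2) = 13189 + sqrt(-19642 + 3600) = 13189 + sqrt(-16042) = 13189 + I*sqrt(16042)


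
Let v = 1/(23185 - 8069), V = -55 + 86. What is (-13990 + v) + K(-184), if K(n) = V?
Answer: -211004243/15116 ≈ -13959.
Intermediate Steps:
V = 31
K(n) = 31
v = 1/15116 ≈ 6.6155e-5
(-13990 + v) + K(-184) = (-13990 + 1/15116) + 31 = -211472839/15116 + 31 = -211004243/15116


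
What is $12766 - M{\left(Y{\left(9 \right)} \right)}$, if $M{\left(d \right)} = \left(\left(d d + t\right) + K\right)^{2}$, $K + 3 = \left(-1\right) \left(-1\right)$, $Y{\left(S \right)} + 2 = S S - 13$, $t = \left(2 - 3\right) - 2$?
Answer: $-18918435$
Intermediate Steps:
$t = -3$ ($t = -1 - 2 = -3$)
$Y{\left(S \right)} = -15 + S^{2}$ ($Y{\left(S \right)} = -2 + \left(S S - 13\right) = -2 + \left(S^{2} - 13\right) = -2 + \left(-13 + S^{2}\right) = -15 + S^{2}$)
$K = -2$ ($K = -3 - -1 = -3 + 1 = -2$)
$M{\left(d \right)} = \left(-5 + d^{2}\right)^{2}$ ($M{\left(d \right)} = \left(\left(d d - 3\right) - 2\right)^{2} = \left(\left(d^{2} - 3\right) - 2\right)^{2} = \left(\left(-3 + d^{2}\right) - 2\right)^{2} = \left(-5 + d^{2}\right)^{2}$)
$12766 - M{\left(Y{\left(9 \right)} \right)} = 12766 - \left(-5 + \left(-15 + 9^{2}\right)^{2}\right)^{2} = 12766 - \left(-5 + \left(-15 + 81\right)^{2}\right)^{2} = 12766 - \left(-5 + 66^{2}\right)^{2} = 12766 - \left(-5 + 4356\right)^{2} = 12766 - 4351^{2} = 12766 - 18931201 = -18918435$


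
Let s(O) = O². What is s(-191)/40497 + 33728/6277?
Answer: 1594874053/254199669 ≈ 6.2741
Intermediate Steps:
s(-191)/40497 + 33728/6277 = (-191)²/40497 + 33728/6277 = 36481*(1/40497) + 33728*(1/6277) = 36481/40497 + 33728/6277 = 1594874053/254199669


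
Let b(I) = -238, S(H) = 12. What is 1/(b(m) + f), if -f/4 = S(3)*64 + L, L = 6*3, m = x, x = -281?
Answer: -1/3382 ≈ -0.00029568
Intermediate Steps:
m = -281
L = 18
f = -3144 (f = -4*(12*64 + 18) = -4*(768 + 18) = -4*786 = -3144)
1/(b(m) + f) = 1/(-238 - 3144) = 1/(-3382) = -1/3382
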